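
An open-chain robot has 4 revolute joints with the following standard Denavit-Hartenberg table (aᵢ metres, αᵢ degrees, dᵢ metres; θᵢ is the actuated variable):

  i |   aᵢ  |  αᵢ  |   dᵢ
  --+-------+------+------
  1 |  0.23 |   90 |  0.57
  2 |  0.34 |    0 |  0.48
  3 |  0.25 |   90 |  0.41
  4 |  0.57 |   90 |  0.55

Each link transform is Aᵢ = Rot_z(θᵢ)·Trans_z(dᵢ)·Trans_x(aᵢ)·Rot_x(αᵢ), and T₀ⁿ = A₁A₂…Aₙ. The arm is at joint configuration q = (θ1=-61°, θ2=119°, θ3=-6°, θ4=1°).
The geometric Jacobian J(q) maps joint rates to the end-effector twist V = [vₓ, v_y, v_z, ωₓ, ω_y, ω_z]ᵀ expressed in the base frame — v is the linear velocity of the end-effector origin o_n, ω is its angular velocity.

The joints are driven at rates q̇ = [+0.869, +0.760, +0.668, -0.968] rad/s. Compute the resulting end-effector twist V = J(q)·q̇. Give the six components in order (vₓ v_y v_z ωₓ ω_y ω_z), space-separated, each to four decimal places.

o_n = [-0.6654, -0.6559, 1.8370]
J₁: ẑ×o_n = [0.6559, -0.6654, 0.0000], ω = ẑ
J2: z=[-0.8746, -0.4848, 0.0000] o=[0.1115, -0.2012, 0.5700] → [-0.6143, 1.1081, 0.0211, -0.8746, -0.4848, 0.0000]
J3: z=[-0.8746, -0.4848, 0.0000] o=[-0.3882, -0.2897, 0.8674] → [-0.4701, 0.8481, 0.1859, -0.8746, -0.4848, 0.0000]
J4: z=[0.4463, -0.8051, 0.3907] o=[-0.7942, -0.4030, 1.0975] → [-0.4966, -0.2797, -0.0092, 0.4463, -0.8051, 0.3907]
V = J·q̇ = [0.2698, 1.1012, 0.1491, -1.6809, 0.0870, 0.4908]

0.2698 1.1012 0.1491 -1.6809 0.0870 0.4908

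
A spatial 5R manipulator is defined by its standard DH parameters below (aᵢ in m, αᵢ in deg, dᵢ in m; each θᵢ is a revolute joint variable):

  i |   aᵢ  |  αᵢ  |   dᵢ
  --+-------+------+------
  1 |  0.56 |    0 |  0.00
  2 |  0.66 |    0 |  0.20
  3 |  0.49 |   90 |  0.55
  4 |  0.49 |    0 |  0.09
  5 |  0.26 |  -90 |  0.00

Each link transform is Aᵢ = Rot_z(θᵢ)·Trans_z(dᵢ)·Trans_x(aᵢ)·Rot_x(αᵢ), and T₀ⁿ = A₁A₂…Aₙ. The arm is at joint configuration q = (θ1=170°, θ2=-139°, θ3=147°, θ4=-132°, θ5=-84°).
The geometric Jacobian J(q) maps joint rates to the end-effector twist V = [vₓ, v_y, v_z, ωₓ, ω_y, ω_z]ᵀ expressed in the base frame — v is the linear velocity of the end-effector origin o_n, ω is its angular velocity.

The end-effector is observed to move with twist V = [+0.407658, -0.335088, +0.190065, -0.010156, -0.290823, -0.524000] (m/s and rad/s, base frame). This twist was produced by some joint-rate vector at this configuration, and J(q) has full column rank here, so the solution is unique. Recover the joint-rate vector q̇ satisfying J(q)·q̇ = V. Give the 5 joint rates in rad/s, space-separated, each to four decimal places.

o_n = [0.0656, 0.5254, 0.5387]
J₁: ẑ×o_n = [-0.5254, 0.0656, 0.0000], ω = ẑ
J2: z=[0.0000, 0.0000, 1.0000] o=[-0.5515, 0.0972, 0.0000] → [-0.4282, 0.6171, 0.0000, 0.0000, 0.0000, 1.0000]
J3: z=[0.0000, 0.0000, 1.0000] o=[0.0142, 0.4372, 0.2000] → [-0.0883, 0.0513, 0.0000, 0.0000, 0.0000, 1.0000]
J4: z=[0.0349, 0.9994, 0.0000] o=[-0.4755, 0.4543, 0.7500] → [-0.2112, 0.0074, -0.5382, 0.0349, 0.9994, 0.0000]
J5: z=[0.0349, 0.9994, 0.0000] o=[-0.1446, 0.5328, 0.3859] → [0.1527, -0.0053, -0.2103, 0.0349, 0.9994, 0.0000]
q̇ = J⁺·V = [-0.1860, -0.5340, 0.1960, -0.3930, 0.1020]

-0.1860 -0.5340 0.1960 -0.3930 0.1020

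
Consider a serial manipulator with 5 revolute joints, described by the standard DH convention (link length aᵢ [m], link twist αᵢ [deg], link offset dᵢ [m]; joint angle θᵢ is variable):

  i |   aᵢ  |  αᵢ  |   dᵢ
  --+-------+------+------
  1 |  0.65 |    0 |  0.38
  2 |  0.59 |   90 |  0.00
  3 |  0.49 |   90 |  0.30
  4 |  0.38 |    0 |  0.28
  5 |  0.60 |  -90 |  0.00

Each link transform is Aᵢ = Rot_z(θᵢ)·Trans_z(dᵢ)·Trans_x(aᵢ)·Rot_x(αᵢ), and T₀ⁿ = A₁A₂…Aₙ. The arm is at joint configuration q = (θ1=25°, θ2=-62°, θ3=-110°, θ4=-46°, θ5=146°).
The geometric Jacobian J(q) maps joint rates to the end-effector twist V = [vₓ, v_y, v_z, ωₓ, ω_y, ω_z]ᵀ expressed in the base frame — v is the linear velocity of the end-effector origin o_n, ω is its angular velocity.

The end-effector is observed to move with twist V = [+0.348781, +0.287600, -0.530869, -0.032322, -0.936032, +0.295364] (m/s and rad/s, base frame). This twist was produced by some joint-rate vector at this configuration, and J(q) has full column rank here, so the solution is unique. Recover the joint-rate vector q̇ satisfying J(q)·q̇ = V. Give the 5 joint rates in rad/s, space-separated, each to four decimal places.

0.9320 -0.4410 0.7670 -0.6190 0.0470

o_n = [0.3010, -0.2815, -0.1348]
J₁: ẑ×o_n = [0.2815, 0.3010, -0.0000], ω = ẑ
J2: z=[0.0000, 0.0000, 1.0000] o=[0.5891, 0.2747, 0.3800] → [0.5562, -0.2881, 0.0000, 0.0000, 0.0000, 1.0000]
J3: z=[-0.6018, -0.7986, 0.0000] o=[1.0603, -0.0804, 0.3800] → [0.4112, -0.3098, -0.4854, -0.6018, -0.7986, 0.0000]
J4: z=[-0.7505, 0.5655, 0.3420] o=[0.7459, -0.2191, -0.0804] → [-0.0094, -0.1930, 0.2984, -0.7505, 0.5655, 0.3420]
J5: z=[-0.7505, 0.5655, 0.3420] o=[0.6282, 0.2119, -0.2327] → [0.2241, -0.0384, 0.5552, -0.7505, 0.5655, 0.3420]
q̇ = J⁺·V = [0.9320, -0.4410, 0.7670, -0.6190, 0.0470]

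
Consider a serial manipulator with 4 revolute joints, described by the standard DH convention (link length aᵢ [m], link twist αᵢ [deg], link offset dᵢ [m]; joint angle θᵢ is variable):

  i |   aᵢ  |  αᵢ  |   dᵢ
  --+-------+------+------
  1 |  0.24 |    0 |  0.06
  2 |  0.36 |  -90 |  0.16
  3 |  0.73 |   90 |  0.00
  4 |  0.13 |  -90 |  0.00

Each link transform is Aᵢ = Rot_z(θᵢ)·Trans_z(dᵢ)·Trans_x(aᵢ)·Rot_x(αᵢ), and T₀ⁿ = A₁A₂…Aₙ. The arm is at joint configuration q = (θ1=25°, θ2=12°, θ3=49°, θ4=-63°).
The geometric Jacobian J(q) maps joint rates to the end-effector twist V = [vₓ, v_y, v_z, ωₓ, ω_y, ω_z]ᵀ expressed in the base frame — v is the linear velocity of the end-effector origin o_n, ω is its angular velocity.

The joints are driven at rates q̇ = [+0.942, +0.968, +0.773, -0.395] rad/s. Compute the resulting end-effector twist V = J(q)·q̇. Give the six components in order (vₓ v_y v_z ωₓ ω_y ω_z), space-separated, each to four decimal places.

-1.3052 1.3631 -0.3656 -0.7033 0.4379 1.6509

o_n = [0.9881, 0.5371, -0.3755]
J₁: ẑ×o_n = [-0.5371, 0.9881, 0.0000], ω = ẑ
J2: z=[0.0000, 0.0000, 1.0000] o=[0.2175, 0.1014, 0.0600] → [-0.4357, 0.7706, 0.0000, 0.0000, 0.0000, 1.0000]
J3: z=[-0.6018, 0.7986, 0.0000] o=[0.5050, 0.3181, 0.2200] → [-0.4756, -0.3584, -0.5176, -0.6018, 0.7986, 0.0000]
J4: z=[0.6027, 0.4542, 0.6561] o=[0.8875, 0.6063, -0.3309] → [0.0252, 0.0929, -0.0874, 0.6027, 0.4542, 0.6561]
V = J·q̇ = [-1.3052, 1.3631, -0.3656, -0.7033, 0.4379, 1.6509]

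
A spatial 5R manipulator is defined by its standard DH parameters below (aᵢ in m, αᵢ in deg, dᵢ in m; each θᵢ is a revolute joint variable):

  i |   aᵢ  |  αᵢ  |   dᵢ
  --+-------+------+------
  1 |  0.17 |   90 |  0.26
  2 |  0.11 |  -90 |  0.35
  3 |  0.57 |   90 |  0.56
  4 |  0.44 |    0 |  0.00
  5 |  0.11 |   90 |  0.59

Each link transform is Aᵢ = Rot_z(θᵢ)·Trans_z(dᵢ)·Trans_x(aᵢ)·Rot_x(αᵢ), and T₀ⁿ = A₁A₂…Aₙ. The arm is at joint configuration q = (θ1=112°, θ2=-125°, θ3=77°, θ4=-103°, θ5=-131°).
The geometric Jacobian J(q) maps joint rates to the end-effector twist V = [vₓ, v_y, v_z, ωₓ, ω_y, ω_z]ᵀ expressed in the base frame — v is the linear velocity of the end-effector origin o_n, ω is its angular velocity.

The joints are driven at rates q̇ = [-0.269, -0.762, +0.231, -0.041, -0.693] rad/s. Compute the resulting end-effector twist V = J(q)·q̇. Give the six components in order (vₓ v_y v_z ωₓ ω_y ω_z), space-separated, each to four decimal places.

o_n = [0.1160, -0.0554, -0.5022]
J₁: ẑ×o_n = [0.0554, 0.1160, -0.0000], ω = ẑ
J2: z=[0.9272, 0.3746, 0.0000] o=[-0.0637, 0.1576, 0.2600] → [-0.2855, 0.7067, -0.2648, 0.9272, 0.3746, 0.0000]
J3: z=[-0.3069, 0.7595, -0.5736] o=[0.2845, 0.2302, 0.1699] → [-0.6743, -0.1096, 0.2156, -0.3069, 0.7595, -0.5736]
J4: z=[0.4179, -0.4339, -0.7982] o=[-0.3748, 0.3793, -0.2563] → [-0.2403, -0.2889, 0.0313, 0.4179, -0.4339, -0.7982]
J5: z=[0.4179, -0.4339, -0.7982] o=[-0.1586, 0.1017, 0.0078] → [0.0959, -0.0060, 0.0535, 0.4179, -0.4339, -0.7982]
V = J·q̇ = [-0.0097, -0.5791, 0.2133, -1.0842, 0.2085, 0.1844]

-0.0097 -0.5791 0.2133 -1.0842 0.2085 0.1844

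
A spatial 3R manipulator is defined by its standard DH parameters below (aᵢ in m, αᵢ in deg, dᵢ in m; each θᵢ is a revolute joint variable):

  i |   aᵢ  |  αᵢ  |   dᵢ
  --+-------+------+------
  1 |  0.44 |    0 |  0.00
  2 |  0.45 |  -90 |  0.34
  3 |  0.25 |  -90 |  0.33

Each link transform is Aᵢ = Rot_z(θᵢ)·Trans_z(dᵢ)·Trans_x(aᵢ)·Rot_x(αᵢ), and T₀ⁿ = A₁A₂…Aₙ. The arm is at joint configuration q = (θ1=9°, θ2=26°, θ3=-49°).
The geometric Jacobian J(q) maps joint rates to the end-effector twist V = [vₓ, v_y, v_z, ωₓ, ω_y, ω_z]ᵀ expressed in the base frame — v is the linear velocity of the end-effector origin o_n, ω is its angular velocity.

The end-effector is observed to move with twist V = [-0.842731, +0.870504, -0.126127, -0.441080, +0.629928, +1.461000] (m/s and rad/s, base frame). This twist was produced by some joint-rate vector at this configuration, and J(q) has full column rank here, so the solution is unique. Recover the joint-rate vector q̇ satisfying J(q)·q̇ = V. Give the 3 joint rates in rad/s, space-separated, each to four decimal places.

o_n = [0.7483, 0.6913, 0.5287]
J₁: ẑ×o_n = [-0.6913, 0.7483, 0.0000], ω = ẑ
J2: z=[0.0000, 0.0000, 1.0000] o=[0.4346, 0.0688, 0.0000] → [-0.6225, 0.3137, 0.0000, 0.0000, 0.0000, 1.0000]
J3: z=[-0.5736, 0.8192, 0.0000] o=[0.8032, 0.3269, 0.3400] → [0.1546, 0.1082, -0.1640, -0.5736, 0.8192, 0.0000]
q̇ = J⁺·V = [0.7570, 0.7040, 0.7690]

0.7570 0.7040 0.7690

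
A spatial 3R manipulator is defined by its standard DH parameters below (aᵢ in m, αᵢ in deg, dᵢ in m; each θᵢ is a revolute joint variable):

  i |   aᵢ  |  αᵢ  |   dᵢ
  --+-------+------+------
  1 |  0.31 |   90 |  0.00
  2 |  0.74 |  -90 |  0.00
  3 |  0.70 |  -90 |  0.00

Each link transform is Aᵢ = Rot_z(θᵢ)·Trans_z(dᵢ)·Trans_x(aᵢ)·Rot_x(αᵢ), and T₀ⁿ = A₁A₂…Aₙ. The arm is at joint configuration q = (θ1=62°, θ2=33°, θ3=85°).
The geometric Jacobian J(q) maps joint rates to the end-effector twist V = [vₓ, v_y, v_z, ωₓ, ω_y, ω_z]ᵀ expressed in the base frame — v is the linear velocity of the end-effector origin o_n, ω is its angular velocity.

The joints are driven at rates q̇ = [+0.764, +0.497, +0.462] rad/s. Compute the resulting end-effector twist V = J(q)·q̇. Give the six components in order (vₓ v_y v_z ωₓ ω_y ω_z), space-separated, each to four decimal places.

o_n = [-0.1548, 1.1942, 0.4363]
J₁: ẑ×o_n = [-1.1942, -0.1548, 0.0000], ω = ẑ
J2: z=[0.8829, -0.4695, 0.0000] o=[0.1455, 0.2737, 0.0000] → [-0.2048, -0.3852, 0.6718, 0.8829, -0.4695, 0.0000]
J3: z=[-0.2557, -0.4809, 0.8387] o=[0.4369, 0.8217, 0.4030] → [-0.3284, -0.4877, -0.3798, -0.2557, -0.4809, 0.8387]
V = J·q̇ = [-1.1659, -0.5350, 0.1584, 0.3207, -0.4555, 1.1515]

-1.1659 -0.5350 0.1584 0.3207 -0.4555 1.1515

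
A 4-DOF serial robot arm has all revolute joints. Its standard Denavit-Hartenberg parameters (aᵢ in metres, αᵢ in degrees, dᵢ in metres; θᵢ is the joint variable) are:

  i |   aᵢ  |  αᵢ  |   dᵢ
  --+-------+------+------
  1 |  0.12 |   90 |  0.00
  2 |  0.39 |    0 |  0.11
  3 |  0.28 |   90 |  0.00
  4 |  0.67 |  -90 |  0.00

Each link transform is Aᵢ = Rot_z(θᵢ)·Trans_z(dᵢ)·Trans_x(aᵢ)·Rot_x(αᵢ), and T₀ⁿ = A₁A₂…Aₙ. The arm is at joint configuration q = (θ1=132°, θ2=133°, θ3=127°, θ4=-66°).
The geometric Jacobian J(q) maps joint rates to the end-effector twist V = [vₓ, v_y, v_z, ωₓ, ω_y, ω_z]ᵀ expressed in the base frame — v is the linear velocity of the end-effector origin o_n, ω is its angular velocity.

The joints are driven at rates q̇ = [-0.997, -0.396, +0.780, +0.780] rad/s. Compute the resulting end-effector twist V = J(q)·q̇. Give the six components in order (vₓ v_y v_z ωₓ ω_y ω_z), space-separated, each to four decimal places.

o_n = [-0.2112, -0.5157, -0.2589]
J₁: ẑ×o_n = [0.5157, -0.2112, 0.0000], ω = ẑ
J2: z=[0.7431, 0.6691, 0.0000] o=[-0.0803, 0.0892, 0.0000] → [-0.1732, 0.1924, -0.3619, 0.7431, 0.6691, 0.0000]
J3: z=[0.7431, 0.6691, 0.0000] o=[0.1794, -0.0349, 0.2852] → [-0.3641, 0.4044, -0.0959, 0.7431, 0.6691, 0.0000]
J4: z=[0.6590, -0.7319, 0.1736] o=[0.2120, -0.0710, 0.0095] → [0.2736, 0.1034, -0.6028, 0.6590, -0.7319, 0.1736]
V = J·q̇ = [-0.5161, 0.5304, -0.4017, 0.7994, -0.3139, -0.8616]

-0.5161 0.5304 -0.4017 0.7994 -0.3139 -0.8616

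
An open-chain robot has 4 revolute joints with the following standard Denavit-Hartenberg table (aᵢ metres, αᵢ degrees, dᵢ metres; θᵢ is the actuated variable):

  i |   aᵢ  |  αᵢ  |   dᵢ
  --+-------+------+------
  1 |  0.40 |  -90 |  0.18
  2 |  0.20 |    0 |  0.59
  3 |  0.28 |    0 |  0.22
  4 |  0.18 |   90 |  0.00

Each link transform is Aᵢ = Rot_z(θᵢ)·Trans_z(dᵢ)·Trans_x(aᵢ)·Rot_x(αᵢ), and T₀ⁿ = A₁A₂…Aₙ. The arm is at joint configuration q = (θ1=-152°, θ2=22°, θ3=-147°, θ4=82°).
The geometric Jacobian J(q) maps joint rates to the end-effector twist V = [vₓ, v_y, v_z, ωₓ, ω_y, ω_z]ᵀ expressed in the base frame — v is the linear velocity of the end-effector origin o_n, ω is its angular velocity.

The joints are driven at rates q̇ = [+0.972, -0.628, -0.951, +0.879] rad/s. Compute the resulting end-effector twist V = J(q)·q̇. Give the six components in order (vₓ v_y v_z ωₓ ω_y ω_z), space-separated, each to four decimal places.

o_n = [-0.1111, -0.9764, 0.4572]
J₁: ẑ×o_n = [0.9764, -0.1111, 0.0000], ω = ẑ
J2: z=[0.4695, -0.8829, 0.0000] o=[-0.3532, -0.1878, 0.1800] → [-0.2448, -0.1301, -0.1565, 0.4695, -0.8829, 0.0000]
J3: z=[0.4695, -0.8829, 0.0000] o=[-0.2399, -0.7958, 0.1051] → [-0.3109, -0.1653, 0.0290, 0.4695, -0.8829, 0.0000]
J4: z=[0.4695, -0.8829, 0.0000] o=[0.0052, -0.9146, 0.3344] → [-0.1084, -0.0576, -0.1316, 0.4695, -0.8829, 0.0000]
V = J·q̇ = [1.3032, 0.0803, -0.0450, -0.3286, 0.6181, 0.9720]

1.3032 0.0803 -0.0450 -0.3286 0.6181 0.9720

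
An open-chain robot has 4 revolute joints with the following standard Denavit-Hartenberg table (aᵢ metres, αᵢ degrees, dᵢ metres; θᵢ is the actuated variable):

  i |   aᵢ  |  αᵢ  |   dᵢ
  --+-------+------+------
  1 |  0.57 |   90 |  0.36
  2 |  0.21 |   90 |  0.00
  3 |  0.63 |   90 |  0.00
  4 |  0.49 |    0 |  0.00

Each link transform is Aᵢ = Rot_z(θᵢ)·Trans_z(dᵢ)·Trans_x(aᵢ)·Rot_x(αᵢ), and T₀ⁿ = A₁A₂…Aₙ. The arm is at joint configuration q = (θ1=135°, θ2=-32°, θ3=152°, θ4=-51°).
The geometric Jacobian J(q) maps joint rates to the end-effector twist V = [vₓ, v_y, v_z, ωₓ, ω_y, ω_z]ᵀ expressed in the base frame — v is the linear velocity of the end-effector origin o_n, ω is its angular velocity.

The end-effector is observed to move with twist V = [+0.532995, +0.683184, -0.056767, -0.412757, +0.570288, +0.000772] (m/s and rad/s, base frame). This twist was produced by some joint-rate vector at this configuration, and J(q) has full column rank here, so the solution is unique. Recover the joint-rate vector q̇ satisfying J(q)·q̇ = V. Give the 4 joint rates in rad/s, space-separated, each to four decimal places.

-0.4410 -0.5570 -0.7430 0.7570

o_n = [0.1367, 0.4863, 1.0107]
J₁: ẑ×o_n = [-0.4863, 0.1367, 0.0000], ω = ẑ
J2: z=[0.7071, 0.7071, 0.0000] o=[-0.4031, 0.4031, 0.3600] → [0.4601, -0.4601, -0.3227, 0.7071, 0.7071, 0.0000]
J3: z=[0.3747, -0.3747, -0.8480] o=[-0.5290, 0.5290, 0.2487] → [-0.3217, -0.8500, 0.2334, 0.3747, -0.3747, -0.8480]
J4: z=[0.3428, 0.9059, -0.2488] o=[0.0137, 0.4046, 0.5435] → [0.4436, -0.1908, -0.0833, 0.3428, 0.9059, -0.2488]
q̇ = J⁺·V = [-0.4410, -0.5570, -0.7430, 0.7570]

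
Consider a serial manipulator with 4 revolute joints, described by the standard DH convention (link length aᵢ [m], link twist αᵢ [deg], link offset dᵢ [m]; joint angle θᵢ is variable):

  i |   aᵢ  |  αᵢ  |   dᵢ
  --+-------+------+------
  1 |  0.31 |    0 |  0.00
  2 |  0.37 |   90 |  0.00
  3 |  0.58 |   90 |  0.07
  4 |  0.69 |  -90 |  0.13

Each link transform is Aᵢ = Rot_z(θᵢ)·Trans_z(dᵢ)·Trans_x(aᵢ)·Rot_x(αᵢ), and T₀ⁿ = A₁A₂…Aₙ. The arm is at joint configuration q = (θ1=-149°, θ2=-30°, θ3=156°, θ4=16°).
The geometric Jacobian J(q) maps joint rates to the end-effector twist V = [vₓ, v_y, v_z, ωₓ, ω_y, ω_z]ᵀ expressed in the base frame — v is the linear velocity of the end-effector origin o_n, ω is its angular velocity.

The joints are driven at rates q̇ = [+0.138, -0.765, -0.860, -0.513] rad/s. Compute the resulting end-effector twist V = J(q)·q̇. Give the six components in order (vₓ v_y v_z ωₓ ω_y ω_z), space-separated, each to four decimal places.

o_n = [0.4425, 0.1129, 0.6244]
J₁: ẑ×o_n = [-0.1129, 0.4425, 0.0000], ω = ẑ
J2: z=[0.0000, 0.0000, 1.0000] o=[-0.2657, -0.1597, 0.0000] → [-0.2726, 0.7083, 0.0000, 0.0000, 0.0000, 1.0000]
J3: z=[-0.0175, 0.9998, 0.0000] o=[-0.6357, -0.1661, 0.0000] → [0.6243, 0.0109, -1.0829, -0.0175, 0.9998, 0.0000]
J4: z=[-0.4067, -0.0071, 0.9135] o=[-0.1071, -0.0869, 0.2359] → [-0.1853, 0.6601, -0.0774, -0.4067, -0.0071, 0.9135]
V = J·q̇ = [-0.2489, -0.8288, 0.9710, 0.2236, -0.8562, -1.0956]

-0.2489 -0.8288 0.9710 0.2236 -0.8562 -1.0956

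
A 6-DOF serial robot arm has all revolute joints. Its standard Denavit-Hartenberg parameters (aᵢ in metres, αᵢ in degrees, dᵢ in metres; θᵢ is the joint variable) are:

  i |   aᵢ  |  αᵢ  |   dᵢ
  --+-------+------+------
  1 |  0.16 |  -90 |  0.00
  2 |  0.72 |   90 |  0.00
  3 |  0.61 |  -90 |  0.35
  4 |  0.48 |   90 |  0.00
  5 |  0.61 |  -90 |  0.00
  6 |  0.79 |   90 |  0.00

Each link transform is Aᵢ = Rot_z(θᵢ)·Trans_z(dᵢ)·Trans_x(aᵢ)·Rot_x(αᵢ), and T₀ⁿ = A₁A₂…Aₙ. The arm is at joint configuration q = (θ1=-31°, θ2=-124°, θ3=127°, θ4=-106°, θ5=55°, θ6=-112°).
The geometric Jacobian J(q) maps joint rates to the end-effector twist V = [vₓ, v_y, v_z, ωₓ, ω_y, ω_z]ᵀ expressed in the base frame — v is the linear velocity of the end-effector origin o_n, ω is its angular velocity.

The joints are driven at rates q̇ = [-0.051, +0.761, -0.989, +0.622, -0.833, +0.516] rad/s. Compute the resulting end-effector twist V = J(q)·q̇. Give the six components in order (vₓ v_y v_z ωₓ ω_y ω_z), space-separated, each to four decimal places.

o_n = [-0.9386, 0.1261, 0.1266]
J₁: ẑ×o_n = [-0.1261, -0.9386, 0.0000], ω = ẑ
J2: z=[0.5150, 0.8572, 0.0000] o=[0.1371, -0.0824, 0.0000] → [0.1086, -0.0652, 1.0295, 0.5150, 0.8572, 0.0000]
J3: z=[-0.7106, 0.4270, -0.5592] o=[-0.2080, 0.1250, 0.5969] → [-0.2001, 0.0744, 0.3111, -0.7106, 0.4270, -0.5592]
J4: z=[0.0728, -0.7459, -0.6621] o=[-0.0298, 0.5863, 0.0968] → [-0.3269, 0.5995, -0.7113, 0.0728, -0.7459, -0.6621]
J5: z=[-0.4768, -0.6091, 0.6337] o=[-0.4503, 0.7156, -0.0952] → [0.2385, -0.2037, -0.0164, -0.4768, -0.6091, 0.6337]
J6: z=[0.7593, -0.6486, -0.0521] o=[-0.7204, 0.4372, -0.5660] → [-0.4654, -0.5146, -0.3778, 0.7593, -0.6486, -0.0521]
V = J·q̇ = [-0.3552, 0.2017, -0.1480, 1.9291, -0.0612, -0.4646]

-0.3552 0.2017 -0.1480 1.9291 -0.0612 -0.4646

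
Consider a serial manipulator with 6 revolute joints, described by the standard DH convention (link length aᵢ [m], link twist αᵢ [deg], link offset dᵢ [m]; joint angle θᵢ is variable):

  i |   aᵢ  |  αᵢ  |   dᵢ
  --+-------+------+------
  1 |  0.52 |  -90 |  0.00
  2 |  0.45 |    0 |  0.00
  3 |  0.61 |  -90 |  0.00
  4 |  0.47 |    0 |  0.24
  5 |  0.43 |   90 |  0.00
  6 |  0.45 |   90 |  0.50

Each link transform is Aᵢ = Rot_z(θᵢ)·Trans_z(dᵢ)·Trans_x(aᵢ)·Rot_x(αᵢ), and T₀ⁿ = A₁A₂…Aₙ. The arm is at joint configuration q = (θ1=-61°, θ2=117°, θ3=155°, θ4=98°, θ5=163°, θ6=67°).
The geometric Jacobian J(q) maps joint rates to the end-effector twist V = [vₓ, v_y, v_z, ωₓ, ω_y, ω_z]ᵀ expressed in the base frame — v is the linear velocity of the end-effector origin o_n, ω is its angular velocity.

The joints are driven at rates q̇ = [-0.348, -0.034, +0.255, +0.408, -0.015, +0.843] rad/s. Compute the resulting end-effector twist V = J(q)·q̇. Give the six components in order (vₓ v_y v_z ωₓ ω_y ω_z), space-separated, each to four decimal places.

o_n = [0.5172, -0.8201, -0.4678]
J₁: ẑ×o_n = [0.8201, 0.5172, -0.0000], ω = ẑ
J2: z=[0.8746, 0.4848, 0.0000] o=[0.2521, -0.4548, 0.0000] → [-0.2268, 0.4091, -0.4480, 0.8746, 0.4848, 0.0000]
J3: z=[0.8746, 0.4848, 0.0000] o=[0.1531, -0.2761, -0.4010] → [-0.0324, 0.0585, -0.6523, 0.8746, 0.4848, 0.0000]
J4: z=[0.4845, -0.8741, -0.0349] o=[0.1634, -0.2947, 0.2087] → [0.5730, 0.3154, 0.0547, 0.4845, -0.8741, -0.0349]
J5: z=[0.4845, -0.8741, -0.0349] o=[-0.1285, -0.7282, 0.1349] → [0.5236, 0.2695, 0.5198, 0.4845, -0.8741, -0.0349]
J6: z=[-0.1535, -0.0457, -0.9871] o=[0.2418, -0.5202, 0.0677] → [-0.2715, -0.3540, 0.0586, -0.1535, -0.0457, -0.9871]
V = J·q̇ = [-0.2889, -0.3528, -0.0872, 0.2543, -0.2749, -1.1938]

-0.2889 -0.3528 -0.0872 0.2543 -0.2749 -1.1938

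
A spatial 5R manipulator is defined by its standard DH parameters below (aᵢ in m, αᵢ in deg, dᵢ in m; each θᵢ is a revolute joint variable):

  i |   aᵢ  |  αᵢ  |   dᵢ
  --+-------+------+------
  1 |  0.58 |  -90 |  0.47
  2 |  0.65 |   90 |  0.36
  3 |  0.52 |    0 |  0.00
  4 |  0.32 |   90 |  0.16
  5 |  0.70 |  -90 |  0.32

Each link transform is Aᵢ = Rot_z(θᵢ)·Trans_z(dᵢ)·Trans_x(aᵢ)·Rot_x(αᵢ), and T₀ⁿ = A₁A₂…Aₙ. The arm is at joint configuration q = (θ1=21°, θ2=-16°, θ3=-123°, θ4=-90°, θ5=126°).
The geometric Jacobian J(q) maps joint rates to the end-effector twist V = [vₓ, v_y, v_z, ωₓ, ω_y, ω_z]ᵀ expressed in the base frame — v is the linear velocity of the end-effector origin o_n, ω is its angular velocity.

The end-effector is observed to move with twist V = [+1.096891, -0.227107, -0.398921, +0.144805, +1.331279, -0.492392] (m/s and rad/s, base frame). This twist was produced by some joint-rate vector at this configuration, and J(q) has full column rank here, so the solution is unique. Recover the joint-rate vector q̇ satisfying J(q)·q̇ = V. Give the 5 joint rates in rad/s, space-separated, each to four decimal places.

-0.2560 0.3850 -0.1410 -0.2550 0.9610

o_n = [0.8579, 0.4819, 1.3385]
J₁: ẑ×o_n = [-0.4819, 0.8579, 0.0000], ω = ẑ
J2: z=[-0.3584, 0.9336, 0.0000] o=[0.5415, 0.2079, 0.4700] → [0.8108, 0.3112, -0.3936, -0.3584, 0.9336, 0.0000]
J3: z=[-0.2573, -0.0988, 0.9613] o=[0.9958, 0.7679, 0.6492] → [0.2068, 0.0448, 0.0600, -0.2573, -0.0988, 0.9613]
J4: z=[-0.2573, -0.0988, 0.9613] o=[0.8979, 0.2632, 0.5711] → [-0.2861, 0.1590, -0.0602, -0.2573, -0.0988, 0.9613]
J5: z=[0.1882, 0.9706, 0.1501] o=[0.5534, 0.3176, 0.6509] → [0.6426, -0.0837, -0.2646, 0.1882, 0.9706, 0.1501]
q̇ = J⁺·V = [-0.2560, 0.3850, -0.1410, -0.2550, 0.9610]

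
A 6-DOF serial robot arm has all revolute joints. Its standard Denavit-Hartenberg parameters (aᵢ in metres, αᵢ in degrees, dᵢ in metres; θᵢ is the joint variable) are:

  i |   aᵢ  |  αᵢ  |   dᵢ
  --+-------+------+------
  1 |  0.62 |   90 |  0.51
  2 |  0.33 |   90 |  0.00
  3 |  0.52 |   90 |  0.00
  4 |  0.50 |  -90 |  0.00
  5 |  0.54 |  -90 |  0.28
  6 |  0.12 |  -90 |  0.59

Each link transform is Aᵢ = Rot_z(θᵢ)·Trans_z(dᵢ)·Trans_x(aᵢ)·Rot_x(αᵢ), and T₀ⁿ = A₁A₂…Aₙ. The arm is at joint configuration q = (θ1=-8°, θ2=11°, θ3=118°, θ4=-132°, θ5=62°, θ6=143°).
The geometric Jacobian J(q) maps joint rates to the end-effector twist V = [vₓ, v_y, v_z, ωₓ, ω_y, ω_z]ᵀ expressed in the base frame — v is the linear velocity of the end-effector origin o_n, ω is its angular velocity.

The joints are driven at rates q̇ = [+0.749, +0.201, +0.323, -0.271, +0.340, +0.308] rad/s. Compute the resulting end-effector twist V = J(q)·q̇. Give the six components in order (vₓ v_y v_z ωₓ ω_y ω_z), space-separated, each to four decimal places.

o_n = [0.0336, -0.1769, 0.6844]
J₁: ẑ×o_n = [0.1769, 0.0336, -0.0000], ω = ẑ
J2: z=[-0.1392, -0.9903, 0.0000] o=[0.6140, -0.0863, 0.5100] → [-0.1727, 0.0243, -0.5621, -0.1392, -0.9903, 0.0000]
J3: z=[0.1890, -0.0266, -0.9816] o=[0.9348, -0.1314, 0.5730] → [-0.0476, 0.8636, -0.0325, 0.1890, -0.0266, -0.9816]
J4: z=[0.7930, -0.5855, 0.1685] o=[0.6335, -0.5527, 0.5264] → [-0.1558, -0.2264, -0.0533, 0.7930, -0.5855, 0.1685]
J5: z=[-0.5569, -0.5843, 0.5903] o=[0.7571, -0.2717, 0.9211] → [0.0823, -0.5589, -0.4756, -0.5569, -0.5843, 0.5903]
J6: z=[-0.5905, -0.2212, -0.7761] o=[0.2858, -0.0137, 1.2062] → [-0.0112, -0.1124, 0.0405, -0.5905, -0.2212, -0.7761]
V = J·q̇ = [0.1492, 0.1457, -0.2583, -0.5531, -0.3158, 0.3479]

0.1492 0.1457 -0.2583 -0.5531 -0.3158 0.3479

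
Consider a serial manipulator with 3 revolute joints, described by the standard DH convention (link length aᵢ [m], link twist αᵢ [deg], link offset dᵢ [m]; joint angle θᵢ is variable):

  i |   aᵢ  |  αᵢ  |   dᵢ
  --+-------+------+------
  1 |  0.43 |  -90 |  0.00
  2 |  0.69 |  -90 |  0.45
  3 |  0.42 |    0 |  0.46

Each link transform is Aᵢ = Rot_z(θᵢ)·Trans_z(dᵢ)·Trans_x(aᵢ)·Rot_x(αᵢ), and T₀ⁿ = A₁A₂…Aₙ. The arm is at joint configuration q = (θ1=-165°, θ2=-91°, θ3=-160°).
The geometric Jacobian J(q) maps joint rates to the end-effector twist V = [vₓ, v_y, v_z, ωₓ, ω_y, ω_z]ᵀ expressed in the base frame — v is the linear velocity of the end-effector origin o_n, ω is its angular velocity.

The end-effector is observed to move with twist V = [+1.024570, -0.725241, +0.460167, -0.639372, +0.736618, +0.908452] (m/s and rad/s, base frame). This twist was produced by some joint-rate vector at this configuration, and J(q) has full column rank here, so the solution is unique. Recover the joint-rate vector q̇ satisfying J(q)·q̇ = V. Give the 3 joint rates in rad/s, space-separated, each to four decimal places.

o_n = [-0.7010, -0.8024, 0.3033]
J₁: ẑ×o_n = [0.8024, -0.7010, 0.0000], ω = ẑ
J2: z=[0.2588, -0.9659, 0.0000] o=[-0.4153, -0.1113, 0.0000] → [-0.2930, -0.0785, -0.4548, 0.2588, -0.9659, 0.0000]
J3: z=[-0.9658, -0.2588, 0.0175] o=[-0.2872, -0.5428, 0.6899] → [0.1046, -0.3806, 0.1436, -0.9658, -0.2588, 0.0175]
q̇ = J⁺·V = [0.9010, -0.8770, 0.4270]

0.9010 -0.8770 0.4270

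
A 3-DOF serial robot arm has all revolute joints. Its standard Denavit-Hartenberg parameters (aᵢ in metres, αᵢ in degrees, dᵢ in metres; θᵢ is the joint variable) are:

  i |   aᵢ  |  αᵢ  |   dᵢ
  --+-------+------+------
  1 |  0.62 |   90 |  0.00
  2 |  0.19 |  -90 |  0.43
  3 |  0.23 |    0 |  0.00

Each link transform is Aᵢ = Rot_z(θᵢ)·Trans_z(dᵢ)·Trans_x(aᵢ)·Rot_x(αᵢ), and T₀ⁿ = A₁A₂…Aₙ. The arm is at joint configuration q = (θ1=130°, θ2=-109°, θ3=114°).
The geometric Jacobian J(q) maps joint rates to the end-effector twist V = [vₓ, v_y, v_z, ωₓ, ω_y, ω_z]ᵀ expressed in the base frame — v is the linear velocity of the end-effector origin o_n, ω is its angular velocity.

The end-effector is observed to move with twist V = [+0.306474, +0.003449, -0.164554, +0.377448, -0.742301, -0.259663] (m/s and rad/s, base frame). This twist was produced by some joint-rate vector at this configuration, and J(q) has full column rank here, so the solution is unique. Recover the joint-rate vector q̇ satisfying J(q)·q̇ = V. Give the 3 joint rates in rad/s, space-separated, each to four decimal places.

-0.5390 -0.1880 -0.8580

o_n = [-0.2099, 0.5922, -0.0912]
J₁: ẑ×o_n = [-0.5922, -0.2099, 0.0000], ω = ẑ
J2: z=[0.7660, 0.6428, 0.0000] o=[-0.3985, 0.4749, 0.0000] → [-0.0586, 0.0699, -0.0314, 0.7660, 0.6428, 0.0000]
J3: z=[-0.6078, 0.7243, -0.3256] o=[-0.0294, 0.7040, -0.1796] → [0.0277, 0.1125, 0.1987, -0.6078, 0.7243, -0.3256]
q̇ = J⁺·V = [-0.5390, -0.1880, -0.8580]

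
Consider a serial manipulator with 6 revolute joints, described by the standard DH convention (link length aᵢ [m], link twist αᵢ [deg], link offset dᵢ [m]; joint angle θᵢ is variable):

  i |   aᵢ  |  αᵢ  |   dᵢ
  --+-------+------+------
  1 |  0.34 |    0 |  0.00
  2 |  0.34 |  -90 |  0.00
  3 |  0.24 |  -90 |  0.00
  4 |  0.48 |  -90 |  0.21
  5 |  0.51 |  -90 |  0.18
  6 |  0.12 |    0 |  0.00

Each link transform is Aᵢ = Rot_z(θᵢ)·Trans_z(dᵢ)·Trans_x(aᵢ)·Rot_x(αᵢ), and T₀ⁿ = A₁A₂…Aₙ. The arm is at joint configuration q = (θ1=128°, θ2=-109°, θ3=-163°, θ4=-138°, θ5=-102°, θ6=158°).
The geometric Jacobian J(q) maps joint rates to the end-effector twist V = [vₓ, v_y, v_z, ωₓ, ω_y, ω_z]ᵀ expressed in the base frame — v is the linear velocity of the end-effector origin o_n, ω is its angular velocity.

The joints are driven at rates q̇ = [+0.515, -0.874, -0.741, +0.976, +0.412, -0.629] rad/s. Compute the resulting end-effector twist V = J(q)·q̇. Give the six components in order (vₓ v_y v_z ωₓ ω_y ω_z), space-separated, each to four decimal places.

-0.6081 -0.1867 0.2212 -0.1534 -0.9481 0.6636

o_n = [0.1270, 0.7709, 0.5841]
J₁: ẑ×o_n = [-0.7709, 0.1270, 0.0000], ω = ẑ
J2: z=[0.0000, 0.0000, 1.0000] o=[-0.2093, 0.2679, 0.0000] → [-0.5030, 0.3363, 0.0000, 0.0000, 0.0000, 1.0000]
J3: z=[-0.3256, 0.9455, 0.0000] o=[0.1122, 0.3786, 0.0000] → [0.5523, 0.1902, -0.1417, -0.3256, 0.9455, 0.0000]
J4: z=[0.2764, 0.0952, 0.9563] o=[-0.1049, 0.3039, 0.0702] → [-0.3977, 0.0796, 0.1070, 0.2764, 0.0952, 0.9563]
J5: z=[-0.8470, 0.4943, 0.1956] o=[0.1712, 0.7386, 0.1667] → [0.2000, 0.3449, -0.0055, -0.8470, 0.4943, 0.1956]
J6: z=[0.5017, 0.8650, -0.0137] o=[0.1085, 0.7835, 0.7020] → [-0.1021, 0.0589, -0.0223, 0.5017, 0.8650, -0.0137]
V = J·q̇ = [-0.6081, -0.1867, 0.2212, -0.1534, -0.9481, 0.6636]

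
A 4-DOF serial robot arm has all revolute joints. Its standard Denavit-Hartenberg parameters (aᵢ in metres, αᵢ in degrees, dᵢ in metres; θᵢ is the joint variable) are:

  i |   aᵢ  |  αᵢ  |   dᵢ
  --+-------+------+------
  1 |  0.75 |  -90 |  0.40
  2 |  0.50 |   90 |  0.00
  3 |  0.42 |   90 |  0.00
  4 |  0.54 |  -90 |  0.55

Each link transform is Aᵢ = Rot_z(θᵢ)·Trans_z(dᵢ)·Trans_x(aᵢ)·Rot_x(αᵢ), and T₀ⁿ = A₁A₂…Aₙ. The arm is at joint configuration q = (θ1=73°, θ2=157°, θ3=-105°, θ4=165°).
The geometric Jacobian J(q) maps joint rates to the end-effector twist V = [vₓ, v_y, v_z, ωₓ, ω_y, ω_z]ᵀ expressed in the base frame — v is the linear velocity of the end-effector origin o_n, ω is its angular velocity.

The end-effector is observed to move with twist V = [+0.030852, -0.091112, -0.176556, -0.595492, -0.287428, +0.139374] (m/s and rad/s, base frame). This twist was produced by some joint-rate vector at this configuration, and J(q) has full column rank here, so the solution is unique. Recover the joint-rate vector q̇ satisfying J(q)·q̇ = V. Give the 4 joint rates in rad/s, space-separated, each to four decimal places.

o_n = [0.0066, 0.8441, 0.2733]
J₁: ẑ×o_n = [-0.8441, 0.0066, 0.0000], ω = ẑ
J2: z=[-0.9563, 0.2924, 0.0000] o=[0.2193, 0.7172, 0.4000] → [-0.0370, -0.1212, -0.0592, -0.9563, 0.2924, 0.0000]
J3: z=[0.1142, 0.3737, -0.9205] o=[0.0847, 0.2771, 0.2046] → [0.5476, 0.0641, 0.0940, 0.1142, 0.3737, -0.9205]
J4: z=[0.0124, 0.9260, 0.3774] o=[0.5019, 0.2542, 0.2471] → [-0.1984, -0.1873, 0.4660, 0.0124, 0.9260, 0.3774]
q̇ = J⁺·V = [-0.5500, 0.5240, -0.8100, -0.1490]

-0.5500 0.5240 -0.8100 -0.1490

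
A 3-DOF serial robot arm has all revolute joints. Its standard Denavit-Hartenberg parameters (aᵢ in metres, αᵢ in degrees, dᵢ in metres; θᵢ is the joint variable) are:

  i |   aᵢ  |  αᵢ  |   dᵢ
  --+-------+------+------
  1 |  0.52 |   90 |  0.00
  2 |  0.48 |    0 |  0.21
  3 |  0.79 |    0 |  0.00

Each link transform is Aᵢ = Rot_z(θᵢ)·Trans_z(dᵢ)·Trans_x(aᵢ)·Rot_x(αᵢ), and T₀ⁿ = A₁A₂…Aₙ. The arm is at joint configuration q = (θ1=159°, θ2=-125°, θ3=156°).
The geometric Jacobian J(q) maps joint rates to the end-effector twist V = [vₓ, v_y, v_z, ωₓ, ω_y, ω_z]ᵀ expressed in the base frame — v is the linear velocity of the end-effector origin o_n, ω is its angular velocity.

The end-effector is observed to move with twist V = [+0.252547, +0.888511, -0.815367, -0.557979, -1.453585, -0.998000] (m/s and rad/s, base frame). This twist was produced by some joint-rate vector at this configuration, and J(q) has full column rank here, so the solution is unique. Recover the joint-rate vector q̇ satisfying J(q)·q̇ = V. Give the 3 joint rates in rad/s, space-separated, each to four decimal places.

o_n = [-0.7854, 0.5264, 0.0137]
J₁: ẑ×o_n = [-0.5264, -0.7854, 0.0000], ω = ẑ
J2: z=[0.3584, 0.9336, 0.0000] o=[-0.4855, 0.1864, 0.0000] → [0.0128, -0.0049, 0.4018, 0.3584, 0.9336, 0.0000]
J3: z=[0.3584, 0.9336, 0.0000] o=[-0.1532, 0.2837, -0.3932] → [0.3799, -0.1458, 0.6772, 0.3584, 0.9336, 0.0000]
q̇ = J⁺·V = [-0.9980, -0.8680, -0.6890]

-0.9980 -0.8680 -0.6890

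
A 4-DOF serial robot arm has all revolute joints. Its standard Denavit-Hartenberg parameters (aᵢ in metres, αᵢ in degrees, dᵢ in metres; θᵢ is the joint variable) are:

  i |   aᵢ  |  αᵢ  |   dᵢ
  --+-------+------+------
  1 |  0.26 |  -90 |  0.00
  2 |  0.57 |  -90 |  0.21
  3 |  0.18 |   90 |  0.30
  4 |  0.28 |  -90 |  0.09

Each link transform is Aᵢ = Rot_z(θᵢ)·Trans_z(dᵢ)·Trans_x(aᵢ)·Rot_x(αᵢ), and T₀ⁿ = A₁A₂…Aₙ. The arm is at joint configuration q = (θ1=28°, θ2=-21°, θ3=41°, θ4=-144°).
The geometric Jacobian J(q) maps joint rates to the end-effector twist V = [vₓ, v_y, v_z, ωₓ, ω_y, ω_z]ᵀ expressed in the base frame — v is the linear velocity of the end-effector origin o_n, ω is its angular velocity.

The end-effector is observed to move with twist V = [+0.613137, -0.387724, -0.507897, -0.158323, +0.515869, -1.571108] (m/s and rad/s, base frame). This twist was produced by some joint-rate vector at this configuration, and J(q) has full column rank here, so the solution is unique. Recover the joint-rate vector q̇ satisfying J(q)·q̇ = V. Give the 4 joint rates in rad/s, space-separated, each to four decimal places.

-0.7460 0.7600 0.8070 -0.3050

o_n = [0.6172, 0.6775, 0.0864]
J₁: ẑ×o_n = [-0.6775, 0.6172, 0.0000], ω = ẑ
J2: z=[-0.4695, 0.8829, 0.0000] o=[0.2296, 0.1221, 0.0000] → [0.0763, 0.0406, -0.6030, -0.4695, 0.8829, 0.0000]
J3: z=[0.3164, 0.1682, -0.9336] o=[0.6008, 0.5573, 0.2043] → [0.0924, 0.0220, 0.0353, 0.3164, 0.1682, -0.9336]
J4: z=[0.1865, 0.9539, 0.2351] o=[0.8632, 0.5631, -0.0271] → [0.0814, -0.0790, 0.2560, 0.1865, 0.9539, 0.2351]
q̇ = J⁺·V = [-0.7460, 0.7600, 0.8070, -0.3050]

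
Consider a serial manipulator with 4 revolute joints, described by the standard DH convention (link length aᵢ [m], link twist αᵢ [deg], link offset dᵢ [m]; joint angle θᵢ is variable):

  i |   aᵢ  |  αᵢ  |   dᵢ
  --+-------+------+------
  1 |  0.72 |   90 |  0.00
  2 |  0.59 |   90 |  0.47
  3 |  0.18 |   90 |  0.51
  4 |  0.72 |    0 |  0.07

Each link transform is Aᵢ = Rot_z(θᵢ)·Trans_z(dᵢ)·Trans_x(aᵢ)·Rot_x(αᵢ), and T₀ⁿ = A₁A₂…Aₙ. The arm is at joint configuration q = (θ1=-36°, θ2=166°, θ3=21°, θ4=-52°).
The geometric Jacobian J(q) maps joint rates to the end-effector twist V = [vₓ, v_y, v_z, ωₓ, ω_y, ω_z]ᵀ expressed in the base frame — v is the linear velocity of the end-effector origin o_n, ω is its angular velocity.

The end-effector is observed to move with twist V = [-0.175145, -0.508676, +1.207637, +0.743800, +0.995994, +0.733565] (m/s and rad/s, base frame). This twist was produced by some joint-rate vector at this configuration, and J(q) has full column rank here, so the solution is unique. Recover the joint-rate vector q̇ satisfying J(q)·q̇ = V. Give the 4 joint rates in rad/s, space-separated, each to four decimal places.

0.0430 -0.8490 0.6740 0.4220

o_n = [-0.7375, -0.2405, 0.2339]
J₁: ẑ×o_n = [0.2405, -0.7375, 0.0000], ω = ẑ
J2: z=[-0.5878, -0.8090, 0.0000] o=[0.5825, -0.4232, 0.0000] → [-0.1892, 0.1375, -1.1753, -0.5878, -0.8090, 0.0000]
J3: z=[0.1957, -0.1422, 0.9703] o=[-0.1569, -0.4670, 0.1427] → [-0.2327, -0.5812, -0.0382, 0.1957, -0.1422, 0.9703]
J4: z=[0.2674, 0.9597, 0.0867] o=[-0.2269, -0.4958, 0.6782] → [-0.4485, 0.0746, 0.5583, 0.2674, 0.9597, 0.0867]
q̇ = J⁺·V = [0.0430, -0.8490, 0.6740, 0.4220]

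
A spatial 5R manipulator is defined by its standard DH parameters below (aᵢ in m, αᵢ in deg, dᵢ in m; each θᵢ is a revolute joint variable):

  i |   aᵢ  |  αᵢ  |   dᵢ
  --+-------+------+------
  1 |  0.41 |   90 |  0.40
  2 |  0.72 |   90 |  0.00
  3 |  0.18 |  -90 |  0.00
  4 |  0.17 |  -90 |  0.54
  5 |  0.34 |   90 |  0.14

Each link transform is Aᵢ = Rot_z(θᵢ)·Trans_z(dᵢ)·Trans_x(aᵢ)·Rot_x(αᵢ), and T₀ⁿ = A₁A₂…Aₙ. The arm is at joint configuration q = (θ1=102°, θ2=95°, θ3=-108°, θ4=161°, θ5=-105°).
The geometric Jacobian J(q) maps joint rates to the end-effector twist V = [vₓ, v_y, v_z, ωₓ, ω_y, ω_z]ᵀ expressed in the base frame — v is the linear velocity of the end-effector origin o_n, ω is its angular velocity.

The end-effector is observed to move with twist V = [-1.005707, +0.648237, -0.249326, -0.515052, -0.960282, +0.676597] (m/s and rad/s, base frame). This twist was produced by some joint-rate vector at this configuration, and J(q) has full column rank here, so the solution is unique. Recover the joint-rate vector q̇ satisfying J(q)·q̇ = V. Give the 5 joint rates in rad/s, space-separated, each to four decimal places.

o_n = [-0.3948, 0.3067, 1.9317]
J₁: ẑ×o_n = [-0.3067, -0.3948, 0.0000], ω = ẑ
J2: z=[0.9781, 0.2079, 0.0000] o=[-0.0852, 0.4010, 0.4000] → [0.3185, -1.4983, -0.0279, 0.9781, 0.2079, 0.0000]
J3: z=[-0.2071, 0.9744, 0.0872] o=[-0.0722, 0.3397, 1.1173] → [0.7965, 0.1406, 0.3212, -0.2071, 0.9744, 0.0872]
J4: z=[-0.2850, -0.1453, 0.9474] o=[-0.2407, 0.3088, 1.0618] → [-0.1244, 0.1019, -0.0218, -0.2850, -0.1453, 0.9474]
J5: z=[0.1089, 0.9771, 0.1826] o=[-0.2327, 0.2040, 1.6181] → [0.2877, -0.0638, 0.1696, 0.1089, 0.9771, 0.1826]
q̇ = J⁺·V = [0.4320, -0.5990, -0.8030, 0.3330, -0.0050]

0.4320 -0.5990 -0.8030 0.3330 -0.0050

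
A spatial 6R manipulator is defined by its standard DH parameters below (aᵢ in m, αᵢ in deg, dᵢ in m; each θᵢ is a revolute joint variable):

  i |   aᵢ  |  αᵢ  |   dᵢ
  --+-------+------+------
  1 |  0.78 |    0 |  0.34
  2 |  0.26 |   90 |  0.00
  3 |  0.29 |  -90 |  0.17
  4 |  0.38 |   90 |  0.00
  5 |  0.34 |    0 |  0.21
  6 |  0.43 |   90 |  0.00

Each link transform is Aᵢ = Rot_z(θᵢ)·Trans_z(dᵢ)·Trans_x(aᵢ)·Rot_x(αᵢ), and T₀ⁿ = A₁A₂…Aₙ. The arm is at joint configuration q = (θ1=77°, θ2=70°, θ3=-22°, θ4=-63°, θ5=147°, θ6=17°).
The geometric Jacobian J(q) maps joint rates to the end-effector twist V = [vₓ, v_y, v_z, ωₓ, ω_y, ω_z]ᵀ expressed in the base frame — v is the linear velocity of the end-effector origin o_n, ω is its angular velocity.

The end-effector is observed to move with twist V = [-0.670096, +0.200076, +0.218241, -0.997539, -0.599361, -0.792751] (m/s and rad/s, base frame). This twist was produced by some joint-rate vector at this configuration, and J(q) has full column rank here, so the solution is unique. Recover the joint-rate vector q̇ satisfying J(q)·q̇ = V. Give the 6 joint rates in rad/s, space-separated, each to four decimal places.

0.2830 -0.2430 -0.6460 -0.5810 0.0520 -0.9330

o_n = [-0.1156, 0.9271, 0.6372]
J₁: ẑ×o_n = [-0.9271, -0.1156, 0.0000], ω = ẑ
J2: z=[0.0000, 0.0000, 1.0000] o=[0.1755, 0.7600, 0.3400] → [-0.1670, -0.2911, 0.0000, 0.0000, 0.0000, 1.0000]
J3: z=[0.5446, 0.8387, 0.0000] o=[-0.0426, 0.9016, 0.3400] → [0.2493, -0.1619, 0.0751, 0.5446, 0.8387, 0.0000]
J4: z=[-0.3142, 0.2040, 0.9272] o=[-0.1755, 1.1906, 0.2314] → [0.3272, 0.1830, 0.0706, -0.3142, 0.2040, 0.9272]
J5: z=[0.9401, -0.0692, 0.3338] o=[-0.1253, 1.5617, 0.1667] → [0.1793, -0.4391, -0.5960, 0.9401, -0.0692, 0.3338]
J6: z=[0.9401, -0.0692, 0.3338] o=[-0.0237, 1.3065, 0.4570] → [0.1142, -0.2001, -0.3631, 0.9401, -0.0692, 0.3338]
q̇ = J⁺·V = [0.2830, -0.2430, -0.6460, -0.5810, 0.0520, -0.9330]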